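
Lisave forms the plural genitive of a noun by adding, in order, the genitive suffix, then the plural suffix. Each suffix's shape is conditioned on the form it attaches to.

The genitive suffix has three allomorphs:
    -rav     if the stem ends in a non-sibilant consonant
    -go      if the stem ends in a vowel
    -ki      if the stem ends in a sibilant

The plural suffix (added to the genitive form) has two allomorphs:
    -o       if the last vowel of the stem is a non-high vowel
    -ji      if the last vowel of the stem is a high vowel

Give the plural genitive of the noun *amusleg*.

amuslegravo

Since the final sound of *amusleg* is /g/ (a non-sibilant consonant), it takes -rav, giving *amuslegrav*.
The last vowel of the genitive form *amuslegrav* is /a/, which is a non-high vowel, so the plural suffix is -o, giving *amuslegravo*.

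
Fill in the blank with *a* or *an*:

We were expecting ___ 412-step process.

a

The indefinite article is chosen by the initial *sound* of the following word, not its spelling.
The number *412* is spoken "four hundred …", beginning with /fɔr/ — a consonant sound.
So the article is *a*: We were expecting a 412-step process.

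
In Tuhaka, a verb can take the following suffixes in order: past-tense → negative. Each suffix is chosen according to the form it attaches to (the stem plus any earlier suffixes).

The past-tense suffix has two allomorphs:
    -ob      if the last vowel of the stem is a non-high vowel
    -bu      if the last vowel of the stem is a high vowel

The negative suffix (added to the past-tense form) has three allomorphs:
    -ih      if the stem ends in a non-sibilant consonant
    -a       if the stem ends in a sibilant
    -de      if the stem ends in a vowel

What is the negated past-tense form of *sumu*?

sumubude

*sumu* — last vowel /u/ (a high vowel) → -bu → *sumubu*.
The final sound of the past-tense form *sumubu* is /u/, which is a vowel, so the negative suffix is -de, giving *sumubude*.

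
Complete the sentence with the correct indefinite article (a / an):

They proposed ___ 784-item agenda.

a

The indefinite article is chosen by the initial *sound* of the following word, not its spelling.
The number *784* is spoken "seven hundred …", beginning with /ˈsɛvən/ — a consonant sound.
So the article is *a*: They proposed a 784-item agenda.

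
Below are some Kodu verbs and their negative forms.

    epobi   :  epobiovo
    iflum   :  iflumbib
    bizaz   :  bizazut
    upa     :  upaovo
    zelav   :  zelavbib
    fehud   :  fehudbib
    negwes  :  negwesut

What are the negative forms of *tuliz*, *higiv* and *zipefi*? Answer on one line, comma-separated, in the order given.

tulizut, higivbib, zipefiovo

The pattern is sibilance of the final sound: -ut when the stem ends in a sibilant (*bizaz*, *negwes*); -bib when the stem ends in a non-sibilant consonant (*iflum*, *zelav*, *fehud*); -ovo when the stem ends in a vowel (*epobi*, *upa*).
Since the final sound of *tuliz* is /z/ (a sibilant), it takes -ut, giving *tulizut*.
*higiv*: final sound = /v/, a non-sibilant consonant → -bib → *higivbib*.
Since the final sound of *zipefi* is /i/ (a vowel), it takes -ovo, giving *zipefiovo*.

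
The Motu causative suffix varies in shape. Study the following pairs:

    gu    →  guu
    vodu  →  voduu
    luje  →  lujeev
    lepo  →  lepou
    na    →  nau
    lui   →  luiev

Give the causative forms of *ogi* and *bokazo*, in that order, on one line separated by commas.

Looking at the last vowel of each stem: -ev when the last vowel of the stem is a front vowel (*luje*, *lui*); -u when the last vowel of the stem is a back vowel (*gu*, *vodu*, *lepo*, *na*).
Since the last vowel of *ogi* is /i/ (a front vowel), it takes -ev, giving *ogiev*.
*bokazo* — last vowel /o/ (a back vowel) → -u → *bokazou*.

ogiev, bokazou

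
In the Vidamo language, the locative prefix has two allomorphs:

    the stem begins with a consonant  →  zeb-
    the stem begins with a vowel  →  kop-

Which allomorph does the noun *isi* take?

The first sound of *isi* is /i/, which is a vowel, so the prefix is kop-.

kop-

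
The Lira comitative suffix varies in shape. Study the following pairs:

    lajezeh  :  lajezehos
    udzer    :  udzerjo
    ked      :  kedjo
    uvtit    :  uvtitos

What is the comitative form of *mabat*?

mabatos

Looking at the final consonant of each stem: -os when the stem ends in a voiceless consonant (*lajezeh*, *uvtit*); -jo when the stem ends in a voiced consonant (*udzer*, *ked*).
*mabat* — final consonant /t/ (voiceless) → -os → *mabatos*.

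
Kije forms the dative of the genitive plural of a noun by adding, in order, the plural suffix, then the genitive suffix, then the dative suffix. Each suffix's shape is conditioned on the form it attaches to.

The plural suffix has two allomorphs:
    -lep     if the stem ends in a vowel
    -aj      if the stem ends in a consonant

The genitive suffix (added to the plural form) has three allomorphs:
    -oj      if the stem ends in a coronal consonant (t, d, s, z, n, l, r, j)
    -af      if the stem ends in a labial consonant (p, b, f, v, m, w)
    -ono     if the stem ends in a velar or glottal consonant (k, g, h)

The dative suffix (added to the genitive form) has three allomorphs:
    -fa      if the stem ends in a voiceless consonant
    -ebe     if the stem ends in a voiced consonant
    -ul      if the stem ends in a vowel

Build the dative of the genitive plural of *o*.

The final sound of *o* is /o/, which is a vowel, so the plural suffix is -lep, giving *olep*.
The plural form *olep* — final consonant /p/ (labial) → -af → *olepaf*.
Since the final sound of the genitive form *olepaf* is /f/ (a voiceless consonant), it takes -fa, giving *olepaffa*.

olepaffa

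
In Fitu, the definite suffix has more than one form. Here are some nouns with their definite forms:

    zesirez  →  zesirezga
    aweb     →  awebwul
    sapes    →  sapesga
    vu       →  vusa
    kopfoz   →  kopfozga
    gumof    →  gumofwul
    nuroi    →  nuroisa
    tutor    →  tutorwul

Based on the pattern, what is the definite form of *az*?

azga

Looking at the final sound of each stem: -ga when the stem ends in a sibilant (*zesirez*, *sapes*, *kopfoz*); -wul when the stem ends in a non-sibilant consonant (*aweb*, *gumof*, *tutor*); -sa when the stem ends in a vowel (*vu*, *nuroi*).
Since the final sound of *az* is /z/ (a sibilant), it takes -ga, giving *azga*.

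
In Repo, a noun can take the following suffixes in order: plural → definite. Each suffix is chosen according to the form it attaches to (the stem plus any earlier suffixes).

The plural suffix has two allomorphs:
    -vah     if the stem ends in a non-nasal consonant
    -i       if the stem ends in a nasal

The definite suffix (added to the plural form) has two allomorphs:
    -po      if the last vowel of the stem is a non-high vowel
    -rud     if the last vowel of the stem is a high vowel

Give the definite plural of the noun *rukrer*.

*rukrer*: final consonant = /r/, non-nasal → -vah → *rukrervah*.
The last vowel of the plural form *rukrervah* is /a/, which is a non-high vowel, so the definite suffix is -po, giving *rukrervahpo*.

rukrervahpo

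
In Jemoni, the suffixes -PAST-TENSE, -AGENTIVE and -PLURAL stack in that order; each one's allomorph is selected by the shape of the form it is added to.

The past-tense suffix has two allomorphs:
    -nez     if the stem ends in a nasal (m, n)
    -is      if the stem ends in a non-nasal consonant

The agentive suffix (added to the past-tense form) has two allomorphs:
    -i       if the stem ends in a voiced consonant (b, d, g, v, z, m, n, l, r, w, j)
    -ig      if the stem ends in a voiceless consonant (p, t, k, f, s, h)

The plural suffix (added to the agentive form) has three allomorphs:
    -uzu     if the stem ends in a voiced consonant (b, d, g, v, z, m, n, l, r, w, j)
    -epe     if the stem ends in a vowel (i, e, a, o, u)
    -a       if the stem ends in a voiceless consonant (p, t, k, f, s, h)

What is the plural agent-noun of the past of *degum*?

*degum*: final consonant = /m/, a nasal → -nez → *degumnez*.
The final consonant of the past-tense form *degumnez* is /z/, which is voiced, so the agentive suffix is -i, giving *degumnezi*.
Since the final sound of the agentive form *degumnezi* is /i/ (a vowel), it takes -epe, giving *degumneziepe*.

degumneziepe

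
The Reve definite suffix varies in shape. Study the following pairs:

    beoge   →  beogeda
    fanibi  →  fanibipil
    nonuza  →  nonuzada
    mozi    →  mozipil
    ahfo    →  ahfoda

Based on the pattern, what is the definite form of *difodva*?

difodvada

Looking at the last vowel of each stem: -pil when the last vowel of the stem is a high vowel (*fanibi*, *mozi*); -da when the last vowel of the stem is a non-high vowel (*beoge*, *nonuza*, *ahfo*).
Since the last vowel of *difodva* is /a/ (a non-high vowel), it takes -da, giving *difodvada*.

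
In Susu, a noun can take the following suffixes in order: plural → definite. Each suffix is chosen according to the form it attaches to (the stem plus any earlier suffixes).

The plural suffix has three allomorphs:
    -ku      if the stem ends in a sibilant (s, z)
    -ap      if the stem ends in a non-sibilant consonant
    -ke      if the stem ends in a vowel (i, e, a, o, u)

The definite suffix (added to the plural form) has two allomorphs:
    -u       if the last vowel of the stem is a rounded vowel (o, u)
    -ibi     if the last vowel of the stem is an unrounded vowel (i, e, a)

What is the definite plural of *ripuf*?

The final sound of *ripuf* is /f/, which is a non-sibilant consonant, so the plural suffix is -ap, giving *ripufap*.
The last vowel of the plural form *ripufap* is /a/, which is an unrounded vowel, so the definite suffix is -ibi, giving *ripufapibi*.

ripufapibi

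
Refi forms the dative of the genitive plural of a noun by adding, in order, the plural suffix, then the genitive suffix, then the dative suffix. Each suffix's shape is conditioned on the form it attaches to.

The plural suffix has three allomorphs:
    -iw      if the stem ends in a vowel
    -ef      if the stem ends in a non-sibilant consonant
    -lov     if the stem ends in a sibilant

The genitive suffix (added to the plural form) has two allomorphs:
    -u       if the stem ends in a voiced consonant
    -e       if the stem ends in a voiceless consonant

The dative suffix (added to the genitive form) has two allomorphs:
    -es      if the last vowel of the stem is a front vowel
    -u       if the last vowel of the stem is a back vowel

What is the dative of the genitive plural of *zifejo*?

zifejoiwuu

The final sound of *zifejo* is /o/, which is a vowel, so the plural suffix is -iw, giving *zifejoiw*.
The final consonant of the plural form *zifejoiw* is /w/, which is voiced, so the genitive suffix is -u, giving *zifejoiwu*.
The last vowel of the genitive form *zifejoiwu* is /u/, which is a back vowel, so the dative suffix is -u, giving *zifejoiwuu*.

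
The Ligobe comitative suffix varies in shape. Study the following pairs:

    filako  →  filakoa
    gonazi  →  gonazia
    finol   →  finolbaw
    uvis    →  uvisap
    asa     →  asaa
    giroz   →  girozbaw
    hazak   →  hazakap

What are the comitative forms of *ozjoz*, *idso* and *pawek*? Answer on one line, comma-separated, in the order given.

The suffix is conditioned by the final sound: -ap when the stem ends in a voiceless consonant (*uvis*, *hazak*); -baw when the stem ends in a voiced consonant (*finol*, *giroz*); -a when the stem ends in a vowel (*filako*, *gonazi*, *asa*).
*ozjoz* — final sound /z/ (a voiced consonant) → -baw → *ozjozbaw*.
Since the final sound of *idso* is /o/ (a vowel), it takes -a, giving *idsoa*.
*pawek* — final sound /k/ (a voiceless consonant) → -ap → *pawekap*.

ozjozbaw, idsoa, pawekap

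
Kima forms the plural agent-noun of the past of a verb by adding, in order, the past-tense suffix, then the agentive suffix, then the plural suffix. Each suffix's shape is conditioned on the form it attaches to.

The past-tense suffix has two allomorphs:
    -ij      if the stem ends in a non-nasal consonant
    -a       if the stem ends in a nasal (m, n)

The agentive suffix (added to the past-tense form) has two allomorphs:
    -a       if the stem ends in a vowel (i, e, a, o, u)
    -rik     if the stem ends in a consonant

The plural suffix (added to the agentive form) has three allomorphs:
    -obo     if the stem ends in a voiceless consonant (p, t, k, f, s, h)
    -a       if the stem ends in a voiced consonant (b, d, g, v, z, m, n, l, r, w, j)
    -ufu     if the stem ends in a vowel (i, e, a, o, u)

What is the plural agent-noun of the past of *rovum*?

rovumaaufu

Since the final consonant of *rovum* is /m/ (a nasal), it takes -a, giving *rovuma*.
The final sound of the past-tense form *rovuma* is /a/, which is a vowel, so the agentive suffix is -a, giving *rovumaa*.
The final sound of the agentive form *rovumaa* is /a/, which is a vowel, so the plural suffix is -ufu, giving *rovumaaufu*.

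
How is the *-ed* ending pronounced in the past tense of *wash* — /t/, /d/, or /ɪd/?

The stem *wash* ends in a voiceless consonant other than /t/.
The -ed suffix is realized as /ɪd/ after /t, d/; as /t/ after other voiceless consonants; and as /d/ after other voiced sounds.
So -ed on *wash* is pronounced /t/.

/t/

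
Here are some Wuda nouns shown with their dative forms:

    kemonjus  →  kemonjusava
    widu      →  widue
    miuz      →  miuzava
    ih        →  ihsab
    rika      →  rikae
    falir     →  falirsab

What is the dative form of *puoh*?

puohsab

The pattern is sibilance of the final sound: -ava when the stem ends in a sibilant (*kemonjus*, *miuz*); -sab when the stem ends in a non-sibilant consonant (*ih*, *falir*); -e when the stem ends in a vowel (*widu*, *rika*).
*puoh*: final sound = /h/, a non-sibilant consonant → -sab → *puohsab*.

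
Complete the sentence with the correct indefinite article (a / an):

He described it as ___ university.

The indefinite article is chosen by the initial *sound* of the following word, not its spelling.
*university* begins with the sound /juː/ (u pronounced /juː/) — a consonant sound.
So the article is *a*: He described it as a university.

a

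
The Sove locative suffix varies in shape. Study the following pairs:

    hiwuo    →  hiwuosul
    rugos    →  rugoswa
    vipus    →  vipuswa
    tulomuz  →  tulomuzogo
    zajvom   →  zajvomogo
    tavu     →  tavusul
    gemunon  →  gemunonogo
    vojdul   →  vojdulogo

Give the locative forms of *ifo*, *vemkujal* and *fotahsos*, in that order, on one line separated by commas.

Looking at the final sound of each stem: -wa when the stem ends in a voiceless consonant (*rugos*, *vipus*); -ogo when the stem ends in a voiced consonant (*tulomuz*, *zajvom*, *gemunon*, *vojdul*); -sul when the stem ends in a vowel (*hiwuo*, *tavu*).
The final sound of *ifo* is /o/, which is a vowel, so the suffix is -sul, giving *ifosul*.
*vemkujal* — final sound /l/ (a voiced consonant) → -ogo → *vemkujalogo*.
The final sound of *fotahsos* is /s/, which is a voiceless consonant, so the suffix is -wa, giving *fotahsoswa*.

ifosul, vemkujalogo, fotahsoswa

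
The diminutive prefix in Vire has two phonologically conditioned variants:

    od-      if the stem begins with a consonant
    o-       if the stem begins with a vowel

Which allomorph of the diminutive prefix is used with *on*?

Since the first sound of *on* is /o/ (a vowel), it takes o-.

o-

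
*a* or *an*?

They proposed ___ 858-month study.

The indefinite article is chosen by the initial *sound* of the following word, not its spelling.
The number *858* is spoken "eight hundred …", beginning with /eɪt/ — a vowel sound.
So the article is *an*: They proposed an 858-month study.

an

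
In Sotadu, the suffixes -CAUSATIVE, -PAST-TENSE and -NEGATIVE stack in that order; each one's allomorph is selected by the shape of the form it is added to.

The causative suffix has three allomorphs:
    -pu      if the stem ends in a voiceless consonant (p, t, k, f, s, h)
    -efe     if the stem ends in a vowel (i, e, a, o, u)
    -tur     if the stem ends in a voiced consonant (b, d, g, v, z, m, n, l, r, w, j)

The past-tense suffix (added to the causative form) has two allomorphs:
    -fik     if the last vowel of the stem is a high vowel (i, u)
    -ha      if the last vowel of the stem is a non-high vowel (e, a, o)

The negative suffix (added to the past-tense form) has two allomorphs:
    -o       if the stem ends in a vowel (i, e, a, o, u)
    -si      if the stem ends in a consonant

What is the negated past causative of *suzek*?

suzekpufiksi

The final sound of *suzek* is /k/, which is a voiceless consonant, so the causative suffix is -pu, giving *suzekpu*.
The causative form *suzekpu* — last vowel /u/ (a high vowel) → -fik → *suzekpufik*.
The past-tense form *suzekpufik*: final sound = /k/, a consonant → -si → *suzekpufiksi*.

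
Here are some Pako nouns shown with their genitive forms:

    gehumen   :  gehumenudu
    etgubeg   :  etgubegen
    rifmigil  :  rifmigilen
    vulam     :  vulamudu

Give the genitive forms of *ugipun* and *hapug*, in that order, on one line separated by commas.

ugipunudu, hapugen

The suffix is conditioned by the final consonant: -udu when the stem ends in a nasal (*gehumen*, *vulam*); -en when the stem ends in a non-nasal consonant (*etgubeg*, *rifmigil*).
*ugipun* — final consonant /n/ (a nasal) → -udu → *ugipunudu*.
*hapug*: final consonant = /g/, non-nasal → -en → *hapugen*.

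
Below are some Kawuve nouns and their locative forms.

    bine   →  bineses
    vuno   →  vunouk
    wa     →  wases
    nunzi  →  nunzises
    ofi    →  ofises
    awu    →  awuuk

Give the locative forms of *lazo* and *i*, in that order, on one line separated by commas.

The alternation tracks the last vowel of the stem — -uk when the last vowel of the stem is a rounded vowel (*vuno*, *awu*); -ses when the last vowel of the stem is an unrounded vowel (*bine*, *wa*, *nunzi*, *ofi*).
Since the last vowel of *lazo* is /o/ (a rounded vowel), it takes -uk, giving *lazouk*.
*i*: last vowel = /i/, an unrounded vowel → -ses → *ises*.

lazouk, ises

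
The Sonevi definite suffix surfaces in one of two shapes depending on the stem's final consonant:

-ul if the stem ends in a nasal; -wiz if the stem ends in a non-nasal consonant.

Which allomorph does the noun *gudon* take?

-ul

The final consonant of *gudon* is /n/, which is a nasal, so the suffix is -ul.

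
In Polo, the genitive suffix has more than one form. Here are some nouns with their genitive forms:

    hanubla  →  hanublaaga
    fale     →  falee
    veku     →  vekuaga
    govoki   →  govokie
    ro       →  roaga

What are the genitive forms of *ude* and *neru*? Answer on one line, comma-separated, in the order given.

udee, neruaga

The suffix is conditioned by the last vowel: -e when the last vowel of the stem is a front vowel (*fale*, *govoki*); -aga when the last vowel of the stem is a back vowel (*hanubla*, *veku*, *ro*).
*ude*: last vowel = /e/, a front vowel → -e → *udee*.
*neru*: last vowel = /u/, a back vowel → -aga → *neruaga*.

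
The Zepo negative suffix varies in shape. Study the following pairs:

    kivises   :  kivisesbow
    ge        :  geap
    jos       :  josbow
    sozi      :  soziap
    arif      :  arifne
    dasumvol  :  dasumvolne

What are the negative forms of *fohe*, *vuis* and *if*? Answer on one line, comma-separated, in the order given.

foheap, vuisbow, ifne

The alternation tracks the final sound of the stem — -bow when the stem ends in a sibilant (*kivises*, *jos*); -ne when the stem ends in a non-sibilant consonant (*arif*, *dasumvol*); -ap when the stem ends in a vowel (*ge*, *sozi*).
*fohe* — final sound /e/ (a vowel) → -ap → *foheap*.
The final sound of *vuis* is /s/, which is a sibilant, so the suffix is -bow, giving *vuisbow*.
*if*: final sound = /f/, a non-sibilant consonant → -ne → *ifne*.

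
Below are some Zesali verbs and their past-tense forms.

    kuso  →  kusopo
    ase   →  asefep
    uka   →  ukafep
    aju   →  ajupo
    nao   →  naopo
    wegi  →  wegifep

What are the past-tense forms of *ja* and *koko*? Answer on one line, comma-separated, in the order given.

jafep, kokopo

The alternation tracks the last vowel of the stem — -po when the last vowel of the stem is a rounded vowel (*kuso*, *aju*, *nao*); -fep when the last vowel of the stem is an unrounded vowel (*ase*, *uka*, *wegi*).
*ja*: last vowel = /a/, an unrounded vowel → -fep → *jafep*.
*koko*: last vowel = /o/, a rounded vowel → -po → *kokopo*.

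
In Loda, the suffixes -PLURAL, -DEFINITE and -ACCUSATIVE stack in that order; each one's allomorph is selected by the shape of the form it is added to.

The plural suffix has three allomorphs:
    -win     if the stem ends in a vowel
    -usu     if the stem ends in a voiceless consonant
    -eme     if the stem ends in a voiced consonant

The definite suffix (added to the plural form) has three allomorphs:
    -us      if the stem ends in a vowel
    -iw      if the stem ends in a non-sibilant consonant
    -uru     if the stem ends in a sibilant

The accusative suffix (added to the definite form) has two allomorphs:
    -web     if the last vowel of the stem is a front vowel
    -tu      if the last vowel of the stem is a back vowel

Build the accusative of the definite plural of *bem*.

bememeustu

Since the final sound of *bem* is /m/ (a voiced consonant), it takes -eme, giving *bememe*.
Since the final sound of the plural form *bememe* is /e/ (a vowel), it takes -us, giving *bememeus*.
Since the last vowel of the definite form *bememeus* is /u/ (a back vowel), it takes -tu, giving *bememeustu*.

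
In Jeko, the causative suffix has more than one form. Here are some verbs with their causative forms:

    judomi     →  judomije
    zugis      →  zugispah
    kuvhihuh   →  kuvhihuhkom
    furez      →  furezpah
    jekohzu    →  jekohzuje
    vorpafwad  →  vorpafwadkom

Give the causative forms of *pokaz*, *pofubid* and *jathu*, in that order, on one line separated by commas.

pokazpah, pofubidkom, jathuje

The pattern is sibilance of the final sound: -pah when the stem ends in a sibilant (*zugis*, *furez*); -kom when the stem ends in a non-sibilant consonant (*kuvhihuh*, *vorpafwad*); -je when the stem ends in a vowel (*judomi*, *jekohzu*).
*pokaz* — final sound /z/ (a sibilant) → -pah → *pokazpah*.
Since the final sound of *pofubid* is /d/ (a non-sibilant consonant), it takes -kom, giving *pofubidkom*.
The final sound of *jathu* is /u/, which is a vowel, so the suffix is -je, giving *jathuje*.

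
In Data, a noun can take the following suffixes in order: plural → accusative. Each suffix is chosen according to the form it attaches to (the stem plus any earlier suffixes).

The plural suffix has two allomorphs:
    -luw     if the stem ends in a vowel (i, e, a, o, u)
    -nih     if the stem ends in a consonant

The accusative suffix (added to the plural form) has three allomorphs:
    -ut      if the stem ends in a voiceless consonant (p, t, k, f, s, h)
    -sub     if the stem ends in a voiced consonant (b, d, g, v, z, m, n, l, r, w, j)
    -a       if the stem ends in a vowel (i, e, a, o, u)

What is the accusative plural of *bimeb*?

bimebnihut

The final sound of *bimeb* is /b/, which is a consonant, so the plural suffix is -nih, giving *bimebnih*.
The plural form *bimebnih* — final sound /h/ (a voiceless consonant) → -ut → *bimebnihut*.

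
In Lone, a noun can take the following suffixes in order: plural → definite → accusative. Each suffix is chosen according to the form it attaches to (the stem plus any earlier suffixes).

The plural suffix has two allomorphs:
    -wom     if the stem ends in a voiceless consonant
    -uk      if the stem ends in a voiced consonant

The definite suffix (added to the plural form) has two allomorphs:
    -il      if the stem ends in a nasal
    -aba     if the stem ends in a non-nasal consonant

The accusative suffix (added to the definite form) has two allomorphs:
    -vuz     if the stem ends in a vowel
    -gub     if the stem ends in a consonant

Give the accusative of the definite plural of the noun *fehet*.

fehetwomilgub

Since the final consonant of *fehet* is /t/ (voiceless), it takes -wom, giving *fehetwom*.
The plural form *fehetwom* — final consonant /m/ (a nasal) → -il → *fehetwomil*.
The final sound of the definite form *fehetwomil* is /l/, which is a consonant, so the accusative suffix is -gub, giving *fehetwomilgub*.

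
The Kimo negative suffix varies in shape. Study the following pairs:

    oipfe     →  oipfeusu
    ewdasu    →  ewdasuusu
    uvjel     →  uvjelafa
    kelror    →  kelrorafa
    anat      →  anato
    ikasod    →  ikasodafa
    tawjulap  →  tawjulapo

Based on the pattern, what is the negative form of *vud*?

Looking at the final sound of each stem: -o when the stem ends in a voiceless consonant (*anat*, *tawjulap*); -afa when the stem ends in a voiced consonant (*uvjel*, *kelror*, *ikasod*); -usu when the stem ends in a vowel (*oipfe*, *ewdasu*).
*vud*: final sound = /d/, a voiced consonant → -afa → *vudafa*.

vudafa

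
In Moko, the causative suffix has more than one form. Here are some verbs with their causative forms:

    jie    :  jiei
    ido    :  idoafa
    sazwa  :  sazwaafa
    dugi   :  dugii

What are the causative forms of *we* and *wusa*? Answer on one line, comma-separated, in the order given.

The pattern is front/back vowel harmony: -i when the last vowel of the stem is a front vowel (*jie*, *dugi*); -afa when the last vowel of the stem is a back vowel (*ido*, *sazwa*).
*we* — last vowel /e/ (a front vowel) → -i → *wei*.
Since the last vowel of *wusa* is /a/ (a back vowel), it takes -afa, giving *wusaafa*.

wei, wusaafa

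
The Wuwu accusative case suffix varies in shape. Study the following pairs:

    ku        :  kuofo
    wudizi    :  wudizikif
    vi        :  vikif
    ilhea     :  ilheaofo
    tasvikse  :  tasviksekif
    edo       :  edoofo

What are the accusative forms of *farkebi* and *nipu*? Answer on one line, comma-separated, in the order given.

The suffix is conditioned by the last vowel: -kif when the last vowel of the stem is a front vowel (*wudizi*, *vi*, *tasvikse*); -ofo when the last vowel of the stem is a back vowel (*ku*, *ilhea*, *edo*).
Since the last vowel of *farkebi* is /i/ (a front vowel), it takes -kif, giving *farkebikif*.
*nipu*: last vowel = /u/, a back vowel → -ofo → *nipuofo*.

farkebikif, nipuofo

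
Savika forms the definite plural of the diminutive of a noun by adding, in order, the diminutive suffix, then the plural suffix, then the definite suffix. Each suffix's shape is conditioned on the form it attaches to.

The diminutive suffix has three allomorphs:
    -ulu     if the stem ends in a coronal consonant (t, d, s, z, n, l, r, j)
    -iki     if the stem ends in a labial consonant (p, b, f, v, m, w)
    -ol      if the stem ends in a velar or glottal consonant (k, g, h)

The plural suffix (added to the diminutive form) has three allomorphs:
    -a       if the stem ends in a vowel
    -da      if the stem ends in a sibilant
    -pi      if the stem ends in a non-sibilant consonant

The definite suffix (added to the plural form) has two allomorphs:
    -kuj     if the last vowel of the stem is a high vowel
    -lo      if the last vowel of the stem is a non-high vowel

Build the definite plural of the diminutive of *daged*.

dagedulualo

*daged*: final consonant = /d/, coronal → -ulu → *dagedulu*.
The final sound of the diminutive form *dagedulu* is /u/, which is a vowel, so the plural suffix is -a, giving *dagedulua*.
The plural form *dagedulua*: last vowel = /a/, a non-high vowel → -lo → *dagedulualo*.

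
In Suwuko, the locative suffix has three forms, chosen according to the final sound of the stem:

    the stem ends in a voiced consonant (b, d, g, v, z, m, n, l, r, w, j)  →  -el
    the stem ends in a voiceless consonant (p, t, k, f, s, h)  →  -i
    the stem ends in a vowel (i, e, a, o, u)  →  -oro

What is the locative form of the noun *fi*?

*fi*: final sound = /i/, a vowel → -oro → *fioro*.

fioro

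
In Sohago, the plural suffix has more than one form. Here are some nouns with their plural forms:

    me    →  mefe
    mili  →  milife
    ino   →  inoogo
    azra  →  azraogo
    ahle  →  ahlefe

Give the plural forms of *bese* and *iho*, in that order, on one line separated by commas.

The alternation tracks the last vowel of the stem — -fe when the last vowel of the stem is a front vowel (*me*, *mili*, *ahle*); -ogo when the last vowel of the stem is a back vowel (*ino*, *azra*).
The last vowel of *bese* is /e/, which is a front vowel, so the suffix is -fe, giving *besefe*.
*iho* — last vowel /o/ (a back vowel) → -ogo → *ihoogo*.

besefe, ihoogo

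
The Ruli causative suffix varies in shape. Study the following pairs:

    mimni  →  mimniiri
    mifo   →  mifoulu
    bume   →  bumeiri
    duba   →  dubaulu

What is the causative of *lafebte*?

Looking at the last vowel of each stem: -iri when the last vowel of the stem is a front vowel (*mimni*, *bume*); -ulu when the last vowel of the stem is a back vowel (*mifo*, *duba*).
*lafebte* — last vowel /e/ (a front vowel) → -iri → *lafebteiri*.

lafebteiri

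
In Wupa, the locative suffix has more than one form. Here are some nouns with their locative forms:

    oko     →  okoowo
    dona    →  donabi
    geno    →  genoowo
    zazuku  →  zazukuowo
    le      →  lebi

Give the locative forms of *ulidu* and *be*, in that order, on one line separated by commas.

uliduowo, bebi

The suffix is conditioned by the last vowel: -owo when the last vowel of the stem is a rounded vowel (*oko*, *geno*, *zazuku*); -bi when the last vowel of the stem is an unrounded vowel (*dona*, *le*).
*ulidu* — last vowel /u/ (a rounded vowel) → -owo → *uliduowo*.
*be*: last vowel = /e/, an unrounded vowel → -bi → *bebi*.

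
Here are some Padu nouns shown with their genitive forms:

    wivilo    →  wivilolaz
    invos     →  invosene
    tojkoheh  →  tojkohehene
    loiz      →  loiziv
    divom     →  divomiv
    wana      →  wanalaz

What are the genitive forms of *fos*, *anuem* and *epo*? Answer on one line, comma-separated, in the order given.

fosene, anuemiv, epolaz

The alternation tracks the final sound of the stem — -ene when the stem ends in a voiceless consonant (*invos*, *tojkoheh*); -iv when the stem ends in a voiced consonant (*loiz*, *divom*); -laz when the stem ends in a vowel (*wivilo*, *wana*).
The final sound of *fos* is /s/, which is a voiceless consonant, so the suffix is -ene, giving *fosene*.
The final sound of *anuem* is /m/, which is a voiced consonant, so the suffix is -iv, giving *anuemiv*.
*epo* — final sound /o/ (a vowel) → -laz → *epolaz*.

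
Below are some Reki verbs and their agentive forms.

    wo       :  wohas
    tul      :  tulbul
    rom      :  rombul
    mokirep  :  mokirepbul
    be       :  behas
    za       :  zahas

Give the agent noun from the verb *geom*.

The alternation tracks the final sound of the stem — -bul when the stem ends in a consonant (*tul*, *rom*, *mokirep*); -has when the stem ends in a vowel (*wo*, *be*, *za*).
Since the final sound of *geom* is /m/ (a consonant), it takes -bul, giving *geombul*.

geombul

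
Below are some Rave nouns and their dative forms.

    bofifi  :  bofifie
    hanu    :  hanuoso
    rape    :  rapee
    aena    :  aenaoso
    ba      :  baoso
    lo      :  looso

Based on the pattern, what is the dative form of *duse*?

The pattern is front/back vowel harmony: -e when the last vowel of the stem is a front vowel (*bofifi*, *rape*); -oso when the last vowel of the stem is a back vowel (*hanu*, *aena*, *ba*, *lo*).
The last vowel of *duse* is /e/, which is a front vowel, so the suffix is -e, giving *dusee*.

dusee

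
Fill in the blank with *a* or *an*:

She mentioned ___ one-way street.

a

The indefinite article is chosen by the initial *sound* of the following word, not its spelling.
*one-way* begins with the sound /wʌ/ (*one* pronounced /wʌn/) — a consonant sound.
So the article is *a*: She mentioned a one-way street.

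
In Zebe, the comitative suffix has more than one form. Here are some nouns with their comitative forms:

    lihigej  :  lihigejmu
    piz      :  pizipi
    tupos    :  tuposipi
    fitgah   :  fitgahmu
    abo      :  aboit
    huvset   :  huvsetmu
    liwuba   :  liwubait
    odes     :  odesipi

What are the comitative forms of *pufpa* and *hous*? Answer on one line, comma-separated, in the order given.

pufpait, housipi

The suffix is conditioned by the final sound: -ipi when the stem ends in a sibilant (*piz*, *tupos*, *odes*); -mu when the stem ends in a non-sibilant consonant (*lihigej*, *fitgah*, *huvset*); -it when the stem ends in a vowel (*abo*, *liwuba*).
Since the final sound of *pufpa* is /a/ (a vowel), it takes -it, giving *pufpait*.
Since the final sound of *hous* is /s/ (a sibilant), it takes -ipi, giving *housipi*.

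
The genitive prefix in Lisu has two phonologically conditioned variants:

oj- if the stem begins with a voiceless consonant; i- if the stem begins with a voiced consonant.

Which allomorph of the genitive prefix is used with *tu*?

oj-

Since the first consonant of *tu* is /t/ (voiceless), it takes oj-.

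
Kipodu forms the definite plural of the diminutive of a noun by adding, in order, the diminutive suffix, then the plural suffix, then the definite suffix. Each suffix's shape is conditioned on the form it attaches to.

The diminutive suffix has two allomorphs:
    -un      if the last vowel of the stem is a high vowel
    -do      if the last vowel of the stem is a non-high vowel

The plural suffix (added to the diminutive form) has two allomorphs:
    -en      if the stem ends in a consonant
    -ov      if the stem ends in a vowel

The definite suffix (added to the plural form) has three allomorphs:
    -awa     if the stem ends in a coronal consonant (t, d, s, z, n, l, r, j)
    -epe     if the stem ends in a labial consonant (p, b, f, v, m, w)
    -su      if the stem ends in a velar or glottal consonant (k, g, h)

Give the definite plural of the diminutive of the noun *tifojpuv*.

tifojpuvunenawa

The last vowel of *tifojpuv* is /u/, which is a high vowel, so the diminutive suffix is -un, giving *tifojpuvun*.
The final sound of the diminutive form *tifojpuvun* is /n/, which is a consonant, so the plural suffix is -en, giving *tifojpuvunen*.
Since the final consonant of the plural form *tifojpuvunen* is /n/ (coronal), it takes -awa, giving *tifojpuvunenawa*.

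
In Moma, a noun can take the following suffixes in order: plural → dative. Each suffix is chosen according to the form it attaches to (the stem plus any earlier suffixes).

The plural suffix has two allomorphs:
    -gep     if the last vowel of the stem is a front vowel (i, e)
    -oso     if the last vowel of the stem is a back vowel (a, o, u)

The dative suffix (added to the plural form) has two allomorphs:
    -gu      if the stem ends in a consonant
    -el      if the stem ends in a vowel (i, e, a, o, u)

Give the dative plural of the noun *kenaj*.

Since the last vowel of *kenaj* is /a/ (a back vowel), it takes -oso, giving *kenajoso*.
Since the final sound of the plural form *kenajoso* is /o/ (a vowel), it takes -el, giving *kenajosoel*.

kenajosoel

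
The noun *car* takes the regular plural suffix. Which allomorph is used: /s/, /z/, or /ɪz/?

The stem *car* ends in a voiced non-sibilant sound.
The plural suffix surfaces as /ɪz/ after sibilants, /s/ after other voiceless consonants, and /z/ after other voiced sounds.
So the plural -s on *car* is pronounced /z/.

/z/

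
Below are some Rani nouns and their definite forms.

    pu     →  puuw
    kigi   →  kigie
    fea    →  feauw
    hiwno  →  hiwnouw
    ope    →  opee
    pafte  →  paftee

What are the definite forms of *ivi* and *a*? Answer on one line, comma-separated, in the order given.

Looking at the last vowel of each stem: -e when the last vowel of the stem is a front vowel (*kigi*, *ope*, *pafte*); -uw when the last vowel of the stem is a back vowel (*pu*, *fea*, *hiwno*).
*ivi* — last vowel /i/ (a front vowel) → -e → *ivie*.
*a*: last vowel = /a/, a back vowel → -uw → *auw*.

ivie, auw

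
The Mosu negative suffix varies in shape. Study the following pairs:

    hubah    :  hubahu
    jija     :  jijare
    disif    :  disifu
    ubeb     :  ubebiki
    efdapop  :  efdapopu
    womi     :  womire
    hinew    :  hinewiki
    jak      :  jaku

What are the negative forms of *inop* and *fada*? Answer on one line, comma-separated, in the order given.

inopu, fadare

The pattern is voicing of the final sound: -u when the stem ends in a voiceless consonant (*hubah*, *disif*, *efdapop*, *jak*); -iki when the stem ends in a voiced consonant (*ubeb*, *hinew*); -re when the stem ends in a vowel (*jija*, *womi*).
*inop* — final sound /p/ (a voiceless consonant) → -u → *inopu*.
*fada* — final sound /a/ (a vowel) → -re → *fadare*.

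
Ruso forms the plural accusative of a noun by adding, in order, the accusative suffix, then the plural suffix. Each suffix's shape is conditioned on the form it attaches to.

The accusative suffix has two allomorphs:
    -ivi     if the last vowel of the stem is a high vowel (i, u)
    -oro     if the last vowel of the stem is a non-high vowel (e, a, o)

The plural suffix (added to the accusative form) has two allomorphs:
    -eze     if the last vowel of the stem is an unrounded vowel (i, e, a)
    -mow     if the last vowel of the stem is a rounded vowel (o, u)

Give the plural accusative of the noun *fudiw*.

*fudiw* — last vowel /i/ (a high vowel) → -ivi → *fudiwivi*.
The accusative form *fudiwivi*: last vowel = /i/, an unrounded vowel → -eze → *fudiwivieze*.

fudiwivieze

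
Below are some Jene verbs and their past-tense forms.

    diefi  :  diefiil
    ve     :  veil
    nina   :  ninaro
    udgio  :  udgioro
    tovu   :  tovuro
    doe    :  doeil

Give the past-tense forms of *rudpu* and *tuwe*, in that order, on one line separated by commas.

rudpuro, tuweil

The suffix is conditioned by the last vowel: -il when the last vowel of the stem is a front vowel (*diefi*, *ve*, *doe*); -ro when the last vowel of the stem is a back vowel (*nina*, *udgio*, *tovu*).
*rudpu* — last vowel /u/ (a back vowel) → -ro → *rudpuro*.
Since the last vowel of *tuwe* is /e/ (a front vowel), it takes -il, giving *tuweil*.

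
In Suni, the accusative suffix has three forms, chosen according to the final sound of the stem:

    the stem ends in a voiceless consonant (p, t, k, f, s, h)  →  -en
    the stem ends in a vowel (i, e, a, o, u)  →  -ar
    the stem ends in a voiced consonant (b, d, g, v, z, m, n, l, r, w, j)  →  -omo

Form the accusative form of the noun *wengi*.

*wengi*: final sound = /i/, a vowel → -ar → *wengiar*.

wengiar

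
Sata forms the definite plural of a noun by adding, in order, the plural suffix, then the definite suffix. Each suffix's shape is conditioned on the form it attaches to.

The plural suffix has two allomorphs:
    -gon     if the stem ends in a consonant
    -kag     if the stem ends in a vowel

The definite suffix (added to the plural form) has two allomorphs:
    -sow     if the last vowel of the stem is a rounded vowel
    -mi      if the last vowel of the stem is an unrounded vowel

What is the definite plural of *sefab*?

sefabgonsow

*sefab* — final sound /b/ (a consonant) → -gon → *sefabgon*.
The plural form *sefabgon* — last vowel /o/ (a rounded vowel) → -sow → *sefabgonsow*.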